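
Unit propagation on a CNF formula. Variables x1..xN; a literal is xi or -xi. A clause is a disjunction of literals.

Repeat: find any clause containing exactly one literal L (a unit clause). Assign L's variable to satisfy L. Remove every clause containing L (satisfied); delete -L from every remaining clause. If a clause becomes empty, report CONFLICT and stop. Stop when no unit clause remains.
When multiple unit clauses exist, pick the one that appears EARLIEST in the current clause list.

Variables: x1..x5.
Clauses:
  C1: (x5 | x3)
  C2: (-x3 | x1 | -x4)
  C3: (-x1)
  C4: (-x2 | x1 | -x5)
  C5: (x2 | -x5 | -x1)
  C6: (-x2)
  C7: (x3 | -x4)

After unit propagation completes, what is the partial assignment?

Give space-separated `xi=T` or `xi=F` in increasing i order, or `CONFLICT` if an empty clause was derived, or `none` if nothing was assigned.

unit clause [-1] forces x1=F; simplify:
  drop 1 from [-3, 1, -4] -> [-3, -4]
  drop 1 from [-2, 1, -5] -> [-2, -5]
  satisfied 2 clause(s); 5 remain; assigned so far: [1]
unit clause [-2] forces x2=F; simplify:
  satisfied 2 clause(s); 3 remain; assigned so far: [1, 2]

Answer: x1=F x2=F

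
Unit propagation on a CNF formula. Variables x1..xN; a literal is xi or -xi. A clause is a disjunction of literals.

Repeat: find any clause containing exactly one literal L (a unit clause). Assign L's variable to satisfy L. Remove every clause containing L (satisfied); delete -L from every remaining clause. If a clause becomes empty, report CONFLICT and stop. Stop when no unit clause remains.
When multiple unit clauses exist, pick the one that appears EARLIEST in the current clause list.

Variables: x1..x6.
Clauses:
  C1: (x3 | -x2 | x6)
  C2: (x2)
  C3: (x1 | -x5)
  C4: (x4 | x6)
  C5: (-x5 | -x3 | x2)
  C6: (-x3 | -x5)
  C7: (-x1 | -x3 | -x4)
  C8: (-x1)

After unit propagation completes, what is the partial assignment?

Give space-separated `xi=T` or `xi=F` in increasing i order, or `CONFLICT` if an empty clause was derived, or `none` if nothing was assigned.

unit clause [2] forces x2=T; simplify:
  drop -2 from [3, -2, 6] -> [3, 6]
  satisfied 2 clause(s); 6 remain; assigned so far: [2]
unit clause [-1] forces x1=F; simplify:
  drop 1 from [1, -5] -> [-5]
  satisfied 2 clause(s); 4 remain; assigned so far: [1, 2]
unit clause [-5] forces x5=F; simplify:
  satisfied 2 clause(s); 2 remain; assigned so far: [1, 2, 5]

Answer: x1=F x2=T x5=F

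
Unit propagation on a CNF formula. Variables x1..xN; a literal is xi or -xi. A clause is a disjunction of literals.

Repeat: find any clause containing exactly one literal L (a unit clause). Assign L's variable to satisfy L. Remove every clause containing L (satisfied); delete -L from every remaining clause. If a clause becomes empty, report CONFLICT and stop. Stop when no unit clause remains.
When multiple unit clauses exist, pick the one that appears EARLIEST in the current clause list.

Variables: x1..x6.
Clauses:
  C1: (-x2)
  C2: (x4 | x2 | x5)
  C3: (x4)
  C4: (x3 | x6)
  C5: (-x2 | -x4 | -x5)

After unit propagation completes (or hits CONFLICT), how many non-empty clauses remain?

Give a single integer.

unit clause [-2] forces x2=F; simplify:
  drop 2 from [4, 2, 5] -> [4, 5]
  satisfied 2 clause(s); 3 remain; assigned so far: [2]
unit clause [4] forces x4=T; simplify:
  satisfied 2 clause(s); 1 remain; assigned so far: [2, 4]

Answer: 1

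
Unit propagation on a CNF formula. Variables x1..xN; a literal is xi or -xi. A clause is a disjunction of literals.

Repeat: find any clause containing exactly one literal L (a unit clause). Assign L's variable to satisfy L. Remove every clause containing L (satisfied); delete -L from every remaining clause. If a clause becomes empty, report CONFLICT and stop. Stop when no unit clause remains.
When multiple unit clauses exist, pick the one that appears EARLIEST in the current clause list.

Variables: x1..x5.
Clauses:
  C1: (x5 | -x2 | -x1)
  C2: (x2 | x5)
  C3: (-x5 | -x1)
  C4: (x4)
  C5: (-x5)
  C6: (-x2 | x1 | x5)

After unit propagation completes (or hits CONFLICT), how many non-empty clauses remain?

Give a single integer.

Answer: 0

Derivation:
unit clause [4] forces x4=T; simplify:
  satisfied 1 clause(s); 5 remain; assigned so far: [4]
unit clause [-5] forces x5=F; simplify:
  drop 5 from [5, -2, -1] -> [-2, -1]
  drop 5 from [2, 5] -> [2]
  drop 5 from [-2, 1, 5] -> [-2, 1]
  satisfied 2 clause(s); 3 remain; assigned so far: [4, 5]
unit clause [2] forces x2=T; simplify:
  drop -2 from [-2, -1] -> [-1]
  drop -2 from [-2, 1] -> [1]
  satisfied 1 clause(s); 2 remain; assigned so far: [2, 4, 5]
unit clause [-1] forces x1=F; simplify:
  drop 1 from [1] -> [] (empty!)
  satisfied 1 clause(s); 1 remain; assigned so far: [1, 2, 4, 5]
CONFLICT (empty clause)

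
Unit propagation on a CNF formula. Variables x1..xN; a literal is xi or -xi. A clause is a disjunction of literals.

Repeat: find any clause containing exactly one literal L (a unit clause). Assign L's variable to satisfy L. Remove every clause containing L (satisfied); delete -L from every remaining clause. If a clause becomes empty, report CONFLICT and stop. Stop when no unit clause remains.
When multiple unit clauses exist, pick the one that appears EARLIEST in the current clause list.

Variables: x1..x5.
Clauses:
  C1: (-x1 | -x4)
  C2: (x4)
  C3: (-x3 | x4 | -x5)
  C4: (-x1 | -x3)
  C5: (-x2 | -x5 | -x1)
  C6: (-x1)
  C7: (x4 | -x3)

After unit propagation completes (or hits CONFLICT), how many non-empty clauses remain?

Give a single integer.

unit clause [4] forces x4=T; simplify:
  drop -4 from [-1, -4] -> [-1]
  satisfied 3 clause(s); 4 remain; assigned so far: [4]
unit clause [-1] forces x1=F; simplify:
  satisfied 4 clause(s); 0 remain; assigned so far: [1, 4]

Answer: 0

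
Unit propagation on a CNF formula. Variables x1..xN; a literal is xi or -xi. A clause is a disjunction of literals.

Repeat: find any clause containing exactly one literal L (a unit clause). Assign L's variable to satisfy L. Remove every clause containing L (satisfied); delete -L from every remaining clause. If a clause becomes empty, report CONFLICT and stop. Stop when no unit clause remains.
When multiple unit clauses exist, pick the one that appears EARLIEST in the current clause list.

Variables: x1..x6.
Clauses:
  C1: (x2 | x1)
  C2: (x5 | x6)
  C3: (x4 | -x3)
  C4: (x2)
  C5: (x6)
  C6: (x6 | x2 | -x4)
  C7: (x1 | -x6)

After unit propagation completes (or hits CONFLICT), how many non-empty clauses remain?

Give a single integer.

Answer: 1

Derivation:
unit clause [2] forces x2=T; simplify:
  satisfied 3 clause(s); 4 remain; assigned so far: [2]
unit clause [6] forces x6=T; simplify:
  drop -6 from [1, -6] -> [1]
  satisfied 2 clause(s); 2 remain; assigned so far: [2, 6]
unit clause [1] forces x1=T; simplify:
  satisfied 1 clause(s); 1 remain; assigned so far: [1, 2, 6]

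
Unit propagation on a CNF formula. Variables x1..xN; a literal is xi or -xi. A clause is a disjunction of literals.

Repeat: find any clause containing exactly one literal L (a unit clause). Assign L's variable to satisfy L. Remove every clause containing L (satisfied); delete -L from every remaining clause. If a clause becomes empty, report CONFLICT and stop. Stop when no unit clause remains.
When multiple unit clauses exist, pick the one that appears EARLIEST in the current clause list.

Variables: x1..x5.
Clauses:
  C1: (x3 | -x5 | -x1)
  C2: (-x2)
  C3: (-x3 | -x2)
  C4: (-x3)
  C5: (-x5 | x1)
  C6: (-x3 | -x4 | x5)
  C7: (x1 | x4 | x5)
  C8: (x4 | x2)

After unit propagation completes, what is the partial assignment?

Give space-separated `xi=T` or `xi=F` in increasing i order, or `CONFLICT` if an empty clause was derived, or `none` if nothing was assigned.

Answer: x2=F x3=F x4=T

Derivation:
unit clause [-2] forces x2=F; simplify:
  drop 2 from [4, 2] -> [4]
  satisfied 2 clause(s); 6 remain; assigned so far: [2]
unit clause [-3] forces x3=F; simplify:
  drop 3 from [3, -5, -1] -> [-5, -1]
  satisfied 2 clause(s); 4 remain; assigned so far: [2, 3]
unit clause [4] forces x4=T; simplify:
  satisfied 2 clause(s); 2 remain; assigned so far: [2, 3, 4]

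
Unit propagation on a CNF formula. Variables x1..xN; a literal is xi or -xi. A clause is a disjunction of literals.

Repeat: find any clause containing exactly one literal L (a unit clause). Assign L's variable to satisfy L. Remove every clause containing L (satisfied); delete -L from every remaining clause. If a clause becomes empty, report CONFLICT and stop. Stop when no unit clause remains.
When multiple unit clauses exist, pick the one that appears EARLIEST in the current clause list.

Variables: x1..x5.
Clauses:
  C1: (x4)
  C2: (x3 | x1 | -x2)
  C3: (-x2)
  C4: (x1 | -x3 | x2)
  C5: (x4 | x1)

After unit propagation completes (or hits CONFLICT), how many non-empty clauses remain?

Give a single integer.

Answer: 1

Derivation:
unit clause [4] forces x4=T; simplify:
  satisfied 2 clause(s); 3 remain; assigned so far: [4]
unit clause [-2] forces x2=F; simplify:
  drop 2 from [1, -3, 2] -> [1, -3]
  satisfied 2 clause(s); 1 remain; assigned so far: [2, 4]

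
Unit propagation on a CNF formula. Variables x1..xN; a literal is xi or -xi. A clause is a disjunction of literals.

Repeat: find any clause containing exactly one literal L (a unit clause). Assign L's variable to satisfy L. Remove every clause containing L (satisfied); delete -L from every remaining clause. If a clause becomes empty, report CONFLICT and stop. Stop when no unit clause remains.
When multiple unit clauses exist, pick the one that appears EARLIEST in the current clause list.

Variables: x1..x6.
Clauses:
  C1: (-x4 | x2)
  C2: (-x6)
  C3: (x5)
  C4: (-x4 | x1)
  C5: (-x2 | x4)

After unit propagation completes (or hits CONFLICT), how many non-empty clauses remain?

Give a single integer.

Answer: 3

Derivation:
unit clause [-6] forces x6=F; simplify:
  satisfied 1 clause(s); 4 remain; assigned so far: [6]
unit clause [5] forces x5=T; simplify:
  satisfied 1 clause(s); 3 remain; assigned so far: [5, 6]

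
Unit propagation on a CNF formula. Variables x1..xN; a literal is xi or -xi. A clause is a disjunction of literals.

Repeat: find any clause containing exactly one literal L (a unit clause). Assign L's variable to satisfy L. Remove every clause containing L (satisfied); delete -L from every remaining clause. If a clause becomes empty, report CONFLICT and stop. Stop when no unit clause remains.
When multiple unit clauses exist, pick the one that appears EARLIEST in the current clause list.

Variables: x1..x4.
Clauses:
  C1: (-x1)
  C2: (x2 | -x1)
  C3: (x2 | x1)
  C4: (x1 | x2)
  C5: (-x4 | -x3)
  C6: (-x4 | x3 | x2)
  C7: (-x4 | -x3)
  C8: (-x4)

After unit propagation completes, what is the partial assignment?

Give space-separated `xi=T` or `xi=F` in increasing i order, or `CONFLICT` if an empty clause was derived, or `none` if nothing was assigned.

unit clause [-1] forces x1=F; simplify:
  drop 1 from [2, 1] -> [2]
  drop 1 from [1, 2] -> [2]
  satisfied 2 clause(s); 6 remain; assigned so far: [1]
unit clause [2] forces x2=T; simplify:
  satisfied 3 clause(s); 3 remain; assigned so far: [1, 2]
unit clause [-4] forces x4=F; simplify:
  satisfied 3 clause(s); 0 remain; assigned so far: [1, 2, 4]

Answer: x1=F x2=T x4=F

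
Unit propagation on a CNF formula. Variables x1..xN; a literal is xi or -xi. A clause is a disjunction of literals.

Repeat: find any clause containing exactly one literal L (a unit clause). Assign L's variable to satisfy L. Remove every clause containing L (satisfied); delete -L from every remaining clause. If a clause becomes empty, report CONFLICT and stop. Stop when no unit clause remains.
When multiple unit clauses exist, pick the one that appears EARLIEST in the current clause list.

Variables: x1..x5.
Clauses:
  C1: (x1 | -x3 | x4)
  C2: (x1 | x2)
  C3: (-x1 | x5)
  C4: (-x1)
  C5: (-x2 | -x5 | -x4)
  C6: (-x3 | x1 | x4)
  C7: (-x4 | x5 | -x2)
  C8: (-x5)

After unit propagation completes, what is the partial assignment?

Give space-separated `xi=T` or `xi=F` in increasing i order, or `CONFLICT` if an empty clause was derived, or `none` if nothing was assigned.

unit clause [-1] forces x1=F; simplify:
  drop 1 from [1, -3, 4] -> [-3, 4]
  drop 1 from [1, 2] -> [2]
  drop 1 from [-3, 1, 4] -> [-3, 4]
  satisfied 2 clause(s); 6 remain; assigned so far: [1]
unit clause [2] forces x2=T; simplify:
  drop -2 from [-2, -5, -4] -> [-5, -4]
  drop -2 from [-4, 5, -2] -> [-4, 5]
  satisfied 1 clause(s); 5 remain; assigned so far: [1, 2]
unit clause [-5] forces x5=F; simplify:
  drop 5 from [-4, 5] -> [-4]
  satisfied 2 clause(s); 3 remain; assigned so far: [1, 2, 5]
unit clause [-4] forces x4=F; simplify:
  drop 4 from [-3, 4] -> [-3]
  drop 4 from [-3, 4] -> [-3]
  satisfied 1 clause(s); 2 remain; assigned so far: [1, 2, 4, 5]
unit clause [-3] forces x3=F; simplify:
  satisfied 2 clause(s); 0 remain; assigned so far: [1, 2, 3, 4, 5]

Answer: x1=F x2=T x3=F x4=F x5=F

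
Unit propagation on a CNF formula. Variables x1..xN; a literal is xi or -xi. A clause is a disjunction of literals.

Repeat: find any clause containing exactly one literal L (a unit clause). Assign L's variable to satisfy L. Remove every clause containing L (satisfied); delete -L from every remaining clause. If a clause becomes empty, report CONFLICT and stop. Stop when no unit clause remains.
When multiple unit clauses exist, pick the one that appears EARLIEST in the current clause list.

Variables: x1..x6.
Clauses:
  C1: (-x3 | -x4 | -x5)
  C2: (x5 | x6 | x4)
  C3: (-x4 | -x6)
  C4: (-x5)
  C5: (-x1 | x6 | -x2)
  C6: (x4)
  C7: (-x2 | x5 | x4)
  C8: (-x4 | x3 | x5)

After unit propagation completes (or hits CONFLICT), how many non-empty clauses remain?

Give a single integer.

Answer: 1

Derivation:
unit clause [-5] forces x5=F; simplify:
  drop 5 from [5, 6, 4] -> [6, 4]
  drop 5 from [-2, 5, 4] -> [-2, 4]
  drop 5 from [-4, 3, 5] -> [-4, 3]
  satisfied 2 clause(s); 6 remain; assigned so far: [5]
unit clause [4] forces x4=T; simplify:
  drop -4 from [-4, -6] -> [-6]
  drop -4 from [-4, 3] -> [3]
  satisfied 3 clause(s); 3 remain; assigned so far: [4, 5]
unit clause [-6] forces x6=F; simplify:
  drop 6 from [-1, 6, -2] -> [-1, -2]
  satisfied 1 clause(s); 2 remain; assigned so far: [4, 5, 6]
unit clause [3] forces x3=T; simplify:
  satisfied 1 clause(s); 1 remain; assigned so far: [3, 4, 5, 6]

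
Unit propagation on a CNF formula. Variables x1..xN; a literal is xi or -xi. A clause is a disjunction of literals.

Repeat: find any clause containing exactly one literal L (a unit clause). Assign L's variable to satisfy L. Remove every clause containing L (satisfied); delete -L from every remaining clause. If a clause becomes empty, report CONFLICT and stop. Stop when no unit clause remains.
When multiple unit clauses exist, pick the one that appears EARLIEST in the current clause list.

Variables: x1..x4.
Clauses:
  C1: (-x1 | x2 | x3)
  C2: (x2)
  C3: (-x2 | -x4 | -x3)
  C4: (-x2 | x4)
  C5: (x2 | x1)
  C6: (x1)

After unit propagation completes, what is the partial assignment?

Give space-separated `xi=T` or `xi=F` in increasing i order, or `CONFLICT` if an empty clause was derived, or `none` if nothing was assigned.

Answer: x1=T x2=T x3=F x4=T

Derivation:
unit clause [2] forces x2=T; simplify:
  drop -2 from [-2, -4, -3] -> [-4, -3]
  drop -2 from [-2, 4] -> [4]
  satisfied 3 clause(s); 3 remain; assigned so far: [2]
unit clause [4] forces x4=T; simplify:
  drop -4 from [-4, -3] -> [-3]
  satisfied 1 clause(s); 2 remain; assigned so far: [2, 4]
unit clause [-3] forces x3=F; simplify:
  satisfied 1 clause(s); 1 remain; assigned so far: [2, 3, 4]
unit clause [1] forces x1=T; simplify:
  satisfied 1 clause(s); 0 remain; assigned so far: [1, 2, 3, 4]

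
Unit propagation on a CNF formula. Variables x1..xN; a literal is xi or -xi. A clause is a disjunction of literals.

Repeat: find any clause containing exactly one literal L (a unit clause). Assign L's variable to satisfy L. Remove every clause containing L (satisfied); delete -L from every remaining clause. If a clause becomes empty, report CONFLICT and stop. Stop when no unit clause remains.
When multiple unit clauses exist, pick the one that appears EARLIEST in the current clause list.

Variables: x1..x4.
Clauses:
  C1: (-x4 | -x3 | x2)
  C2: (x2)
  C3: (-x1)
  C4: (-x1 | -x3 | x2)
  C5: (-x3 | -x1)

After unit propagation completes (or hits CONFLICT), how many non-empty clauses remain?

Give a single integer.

Answer: 0

Derivation:
unit clause [2] forces x2=T; simplify:
  satisfied 3 clause(s); 2 remain; assigned so far: [2]
unit clause [-1] forces x1=F; simplify:
  satisfied 2 clause(s); 0 remain; assigned so far: [1, 2]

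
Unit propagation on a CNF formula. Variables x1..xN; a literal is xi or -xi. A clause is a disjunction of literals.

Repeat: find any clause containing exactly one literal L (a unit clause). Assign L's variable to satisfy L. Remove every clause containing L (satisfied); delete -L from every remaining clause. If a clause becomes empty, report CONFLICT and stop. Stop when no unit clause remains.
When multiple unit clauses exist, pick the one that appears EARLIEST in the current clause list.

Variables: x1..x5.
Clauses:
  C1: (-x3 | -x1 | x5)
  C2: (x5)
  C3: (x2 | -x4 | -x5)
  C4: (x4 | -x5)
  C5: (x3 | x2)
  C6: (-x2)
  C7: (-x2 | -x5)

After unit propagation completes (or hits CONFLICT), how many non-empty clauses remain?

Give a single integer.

Answer: 0

Derivation:
unit clause [5] forces x5=T; simplify:
  drop -5 from [2, -4, -5] -> [2, -4]
  drop -5 from [4, -5] -> [4]
  drop -5 from [-2, -5] -> [-2]
  satisfied 2 clause(s); 5 remain; assigned so far: [5]
unit clause [4] forces x4=T; simplify:
  drop -4 from [2, -4] -> [2]
  satisfied 1 clause(s); 4 remain; assigned so far: [4, 5]
unit clause [2] forces x2=T; simplify:
  drop -2 from [-2] -> [] (empty!)
  drop -2 from [-2] -> [] (empty!)
  satisfied 2 clause(s); 2 remain; assigned so far: [2, 4, 5]
CONFLICT (empty clause)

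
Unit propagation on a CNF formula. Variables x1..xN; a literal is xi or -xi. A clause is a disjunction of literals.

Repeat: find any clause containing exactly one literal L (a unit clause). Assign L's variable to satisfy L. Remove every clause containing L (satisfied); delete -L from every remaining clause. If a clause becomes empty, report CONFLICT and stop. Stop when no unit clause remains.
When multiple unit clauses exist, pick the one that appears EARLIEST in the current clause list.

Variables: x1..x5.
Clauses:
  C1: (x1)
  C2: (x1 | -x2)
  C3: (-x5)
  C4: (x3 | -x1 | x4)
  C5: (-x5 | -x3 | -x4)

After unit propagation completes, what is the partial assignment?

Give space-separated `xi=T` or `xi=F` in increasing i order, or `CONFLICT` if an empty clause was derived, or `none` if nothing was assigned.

Answer: x1=T x5=F

Derivation:
unit clause [1] forces x1=T; simplify:
  drop -1 from [3, -1, 4] -> [3, 4]
  satisfied 2 clause(s); 3 remain; assigned so far: [1]
unit clause [-5] forces x5=F; simplify:
  satisfied 2 clause(s); 1 remain; assigned so far: [1, 5]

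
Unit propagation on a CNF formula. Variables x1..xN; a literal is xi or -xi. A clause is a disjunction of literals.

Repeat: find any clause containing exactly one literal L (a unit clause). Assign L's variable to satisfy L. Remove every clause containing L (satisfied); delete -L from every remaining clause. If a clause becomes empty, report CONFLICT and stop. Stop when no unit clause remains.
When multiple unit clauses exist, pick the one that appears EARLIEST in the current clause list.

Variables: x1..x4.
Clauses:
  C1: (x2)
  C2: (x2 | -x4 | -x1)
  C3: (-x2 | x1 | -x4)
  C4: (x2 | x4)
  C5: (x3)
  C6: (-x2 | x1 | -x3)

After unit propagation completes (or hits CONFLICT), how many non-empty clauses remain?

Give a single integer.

unit clause [2] forces x2=T; simplify:
  drop -2 from [-2, 1, -4] -> [1, -4]
  drop -2 from [-2, 1, -3] -> [1, -3]
  satisfied 3 clause(s); 3 remain; assigned so far: [2]
unit clause [3] forces x3=T; simplify:
  drop -3 from [1, -3] -> [1]
  satisfied 1 clause(s); 2 remain; assigned so far: [2, 3]
unit clause [1] forces x1=T; simplify:
  satisfied 2 clause(s); 0 remain; assigned so far: [1, 2, 3]

Answer: 0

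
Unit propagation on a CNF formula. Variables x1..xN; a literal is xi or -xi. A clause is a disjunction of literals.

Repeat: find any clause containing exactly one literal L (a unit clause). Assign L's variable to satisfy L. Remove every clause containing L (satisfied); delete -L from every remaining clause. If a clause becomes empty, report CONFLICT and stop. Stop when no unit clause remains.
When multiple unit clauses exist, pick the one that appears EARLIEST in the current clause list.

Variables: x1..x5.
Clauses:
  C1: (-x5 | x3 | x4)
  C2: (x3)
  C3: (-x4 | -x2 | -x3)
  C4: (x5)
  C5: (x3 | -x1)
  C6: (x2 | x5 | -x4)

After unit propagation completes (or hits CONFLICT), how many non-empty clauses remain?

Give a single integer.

Answer: 1

Derivation:
unit clause [3] forces x3=T; simplify:
  drop -3 from [-4, -2, -3] -> [-4, -2]
  satisfied 3 clause(s); 3 remain; assigned so far: [3]
unit clause [5] forces x5=T; simplify:
  satisfied 2 clause(s); 1 remain; assigned so far: [3, 5]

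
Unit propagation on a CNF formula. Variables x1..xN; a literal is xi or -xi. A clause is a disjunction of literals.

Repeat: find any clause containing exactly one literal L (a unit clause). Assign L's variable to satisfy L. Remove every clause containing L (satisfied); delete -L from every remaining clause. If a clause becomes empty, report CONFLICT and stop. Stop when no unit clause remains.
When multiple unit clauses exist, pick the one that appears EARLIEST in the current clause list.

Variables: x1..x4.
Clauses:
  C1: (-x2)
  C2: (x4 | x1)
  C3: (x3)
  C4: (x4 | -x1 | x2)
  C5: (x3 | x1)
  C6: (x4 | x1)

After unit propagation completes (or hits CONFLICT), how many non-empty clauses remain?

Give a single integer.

Answer: 3

Derivation:
unit clause [-2] forces x2=F; simplify:
  drop 2 from [4, -1, 2] -> [4, -1]
  satisfied 1 clause(s); 5 remain; assigned so far: [2]
unit clause [3] forces x3=T; simplify:
  satisfied 2 clause(s); 3 remain; assigned so far: [2, 3]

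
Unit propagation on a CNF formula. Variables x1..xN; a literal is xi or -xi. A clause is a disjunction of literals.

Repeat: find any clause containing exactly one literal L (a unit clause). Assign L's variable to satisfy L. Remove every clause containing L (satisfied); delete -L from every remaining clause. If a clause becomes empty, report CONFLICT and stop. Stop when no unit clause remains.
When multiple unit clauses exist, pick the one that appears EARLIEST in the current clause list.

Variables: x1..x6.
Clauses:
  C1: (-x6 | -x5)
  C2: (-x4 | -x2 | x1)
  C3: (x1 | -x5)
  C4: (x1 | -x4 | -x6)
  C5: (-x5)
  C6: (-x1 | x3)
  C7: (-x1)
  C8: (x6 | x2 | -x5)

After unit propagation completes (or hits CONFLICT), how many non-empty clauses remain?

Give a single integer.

unit clause [-5] forces x5=F; simplify:
  satisfied 4 clause(s); 4 remain; assigned so far: [5]
unit clause [-1] forces x1=F; simplify:
  drop 1 from [-4, -2, 1] -> [-4, -2]
  drop 1 from [1, -4, -6] -> [-4, -6]
  satisfied 2 clause(s); 2 remain; assigned so far: [1, 5]

Answer: 2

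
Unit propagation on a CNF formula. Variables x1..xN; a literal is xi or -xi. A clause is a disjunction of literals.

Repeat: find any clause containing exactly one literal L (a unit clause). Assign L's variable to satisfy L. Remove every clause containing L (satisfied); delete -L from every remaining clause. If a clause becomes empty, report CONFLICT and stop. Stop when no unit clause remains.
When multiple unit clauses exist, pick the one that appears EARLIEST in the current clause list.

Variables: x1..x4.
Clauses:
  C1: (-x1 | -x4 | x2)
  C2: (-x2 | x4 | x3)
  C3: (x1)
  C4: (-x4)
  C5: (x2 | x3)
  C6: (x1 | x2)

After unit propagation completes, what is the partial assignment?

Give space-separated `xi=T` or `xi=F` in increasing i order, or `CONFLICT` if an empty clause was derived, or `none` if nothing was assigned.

unit clause [1] forces x1=T; simplify:
  drop -1 from [-1, -4, 2] -> [-4, 2]
  satisfied 2 clause(s); 4 remain; assigned so far: [1]
unit clause [-4] forces x4=F; simplify:
  drop 4 from [-2, 4, 3] -> [-2, 3]
  satisfied 2 clause(s); 2 remain; assigned so far: [1, 4]

Answer: x1=T x4=F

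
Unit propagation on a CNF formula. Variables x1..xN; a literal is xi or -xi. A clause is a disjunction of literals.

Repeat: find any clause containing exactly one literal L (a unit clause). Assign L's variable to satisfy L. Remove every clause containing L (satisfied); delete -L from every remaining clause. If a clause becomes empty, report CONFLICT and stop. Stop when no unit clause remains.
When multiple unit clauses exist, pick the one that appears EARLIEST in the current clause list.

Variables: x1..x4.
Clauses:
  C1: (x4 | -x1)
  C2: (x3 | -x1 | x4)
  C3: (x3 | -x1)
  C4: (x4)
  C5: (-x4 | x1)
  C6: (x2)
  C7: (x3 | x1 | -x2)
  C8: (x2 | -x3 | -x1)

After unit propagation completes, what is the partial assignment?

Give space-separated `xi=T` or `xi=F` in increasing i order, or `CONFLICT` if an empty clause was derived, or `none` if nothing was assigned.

unit clause [4] forces x4=T; simplify:
  drop -4 from [-4, 1] -> [1]
  satisfied 3 clause(s); 5 remain; assigned so far: [4]
unit clause [1] forces x1=T; simplify:
  drop -1 from [3, -1] -> [3]
  drop -1 from [2, -3, -1] -> [2, -3]
  satisfied 2 clause(s); 3 remain; assigned so far: [1, 4]
unit clause [3] forces x3=T; simplify:
  drop -3 from [2, -3] -> [2]
  satisfied 1 clause(s); 2 remain; assigned so far: [1, 3, 4]
unit clause [2] forces x2=T; simplify:
  satisfied 2 clause(s); 0 remain; assigned so far: [1, 2, 3, 4]

Answer: x1=T x2=T x3=T x4=T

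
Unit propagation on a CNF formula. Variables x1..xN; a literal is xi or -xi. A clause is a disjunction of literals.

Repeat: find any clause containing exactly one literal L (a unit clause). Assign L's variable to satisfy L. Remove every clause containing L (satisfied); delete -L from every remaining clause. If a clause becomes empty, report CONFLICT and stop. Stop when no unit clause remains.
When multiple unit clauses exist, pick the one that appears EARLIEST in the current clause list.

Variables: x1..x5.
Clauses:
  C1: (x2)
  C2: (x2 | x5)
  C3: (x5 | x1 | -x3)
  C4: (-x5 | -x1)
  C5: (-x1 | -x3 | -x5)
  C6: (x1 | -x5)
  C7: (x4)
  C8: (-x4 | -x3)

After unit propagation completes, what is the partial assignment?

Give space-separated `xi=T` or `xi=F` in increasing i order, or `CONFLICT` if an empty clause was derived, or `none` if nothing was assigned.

unit clause [2] forces x2=T; simplify:
  satisfied 2 clause(s); 6 remain; assigned so far: [2]
unit clause [4] forces x4=T; simplify:
  drop -4 from [-4, -3] -> [-3]
  satisfied 1 clause(s); 5 remain; assigned so far: [2, 4]
unit clause [-3] forces x3=F; simplify:
  satisfied 3 clause(s); 2 remain; assigned so far: [2, 3, 4]

Answer: x2=T x3=F x4=T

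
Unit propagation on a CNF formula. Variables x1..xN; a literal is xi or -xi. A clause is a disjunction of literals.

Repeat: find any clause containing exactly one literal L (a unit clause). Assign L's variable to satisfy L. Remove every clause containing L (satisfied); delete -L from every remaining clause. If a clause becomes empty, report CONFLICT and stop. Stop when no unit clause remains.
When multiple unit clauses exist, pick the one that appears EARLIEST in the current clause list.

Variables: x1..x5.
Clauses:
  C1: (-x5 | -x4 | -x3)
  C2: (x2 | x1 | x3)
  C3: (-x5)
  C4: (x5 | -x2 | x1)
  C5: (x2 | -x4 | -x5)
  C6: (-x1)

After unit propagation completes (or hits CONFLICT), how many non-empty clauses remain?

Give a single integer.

Answer: 0

Derivation:
unit clause [-5] forces x5=F; simplify:
  drop 5 from [5, -2, 1] -> [-2, 1]
  satisfied 3 clause(s); 3 remain; assigned so far: [5]
unit clause [-1] forces x1=F; simplify:
  drop 1 from [2, 1, 3] -> [2, 3]
  drop 1 from [-2, 1] -> [-2]
  satisfied 1 clause(s); 2 remain; assigned so far: [1, 5]
unit clause [-2] forces x2=F; simplify:
  drop 2 from [2, 3] -> [3]
  satisfied 1 clause(s); 1 remain; assigned so far: [1, 2, 5]
unit clause [3] forces x3=T; simplify:
  satisfied 1 clause(s); 0 remain; assigned so far: [1, 2, 3, 5]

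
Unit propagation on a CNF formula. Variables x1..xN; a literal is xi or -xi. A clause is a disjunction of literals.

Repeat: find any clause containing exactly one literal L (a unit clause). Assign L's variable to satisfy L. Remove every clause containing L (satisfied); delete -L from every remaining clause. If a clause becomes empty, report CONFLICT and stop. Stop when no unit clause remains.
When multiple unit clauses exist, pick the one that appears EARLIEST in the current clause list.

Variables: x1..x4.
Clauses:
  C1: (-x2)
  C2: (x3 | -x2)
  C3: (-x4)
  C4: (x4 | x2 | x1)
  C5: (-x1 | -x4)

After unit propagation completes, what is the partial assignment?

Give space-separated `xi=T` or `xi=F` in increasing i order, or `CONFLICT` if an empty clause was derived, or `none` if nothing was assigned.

Answer: x1=T x2=F x4=F

Derivation:
unit clause [-2] forces x2=F; simplify:
  drop 2 from [4, 2, 1] -> [4, 1]
  satisfied 2 clause(s); 3 remain; assigned so far: [2]
unit clause [-4] forces x4=F; simplify:
  drop 4 from [4, 1] -> [1]
  satisfied 2 clause(s); 1 remain; assigned so far: [2, 4]
unit clause [1] forces x1=T; simplify:
  satisfied 1 clause(s); 0 remain; assigned so far: [1, 2, 4]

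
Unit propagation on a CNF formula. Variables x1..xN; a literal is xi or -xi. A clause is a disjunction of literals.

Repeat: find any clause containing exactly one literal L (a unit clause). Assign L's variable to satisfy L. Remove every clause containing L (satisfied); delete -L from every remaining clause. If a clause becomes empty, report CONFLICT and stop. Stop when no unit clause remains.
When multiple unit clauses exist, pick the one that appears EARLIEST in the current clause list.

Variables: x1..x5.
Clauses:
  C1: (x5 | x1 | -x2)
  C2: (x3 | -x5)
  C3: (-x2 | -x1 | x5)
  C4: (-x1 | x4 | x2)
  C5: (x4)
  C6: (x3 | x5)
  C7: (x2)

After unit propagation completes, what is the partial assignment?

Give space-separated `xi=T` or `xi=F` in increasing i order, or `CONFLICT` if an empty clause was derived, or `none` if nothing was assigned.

Answer: x2=T x4=T

Derivation:
unit clause [4] forces x4=T; simplify:
  satisfied 2 clause(s); 5 remain; assigned so far: [4]
unit clause [2] forces x2=T; simplify:
  drop -2 from [5, 1, -2] -> [5, 1]
  drop -2 from [-2, -1, 5] -> [-1, 5]
  satisfied 1 clause(s); 4 remain; assigned so far: [2, 4]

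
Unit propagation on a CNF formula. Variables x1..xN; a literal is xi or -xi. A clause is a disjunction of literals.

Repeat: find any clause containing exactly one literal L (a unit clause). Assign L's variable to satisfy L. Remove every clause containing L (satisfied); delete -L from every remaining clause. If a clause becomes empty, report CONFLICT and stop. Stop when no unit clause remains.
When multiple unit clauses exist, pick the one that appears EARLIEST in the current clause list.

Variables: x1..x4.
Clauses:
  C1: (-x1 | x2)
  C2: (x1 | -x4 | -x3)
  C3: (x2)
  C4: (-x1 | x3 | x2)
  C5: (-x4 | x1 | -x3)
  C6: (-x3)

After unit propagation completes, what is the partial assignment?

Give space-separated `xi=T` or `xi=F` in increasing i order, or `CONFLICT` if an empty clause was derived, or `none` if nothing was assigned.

unit clause [2] forces x2=T; simplify:
  satisfied 3 clause(s); 3 remain; assigned so far: [2]
unit clause [-3] forces x3=F; simplify:
  satisfied 3 clause(s); 0 remain; assigned so far: [2, 3]

Answer: x2=T x3=F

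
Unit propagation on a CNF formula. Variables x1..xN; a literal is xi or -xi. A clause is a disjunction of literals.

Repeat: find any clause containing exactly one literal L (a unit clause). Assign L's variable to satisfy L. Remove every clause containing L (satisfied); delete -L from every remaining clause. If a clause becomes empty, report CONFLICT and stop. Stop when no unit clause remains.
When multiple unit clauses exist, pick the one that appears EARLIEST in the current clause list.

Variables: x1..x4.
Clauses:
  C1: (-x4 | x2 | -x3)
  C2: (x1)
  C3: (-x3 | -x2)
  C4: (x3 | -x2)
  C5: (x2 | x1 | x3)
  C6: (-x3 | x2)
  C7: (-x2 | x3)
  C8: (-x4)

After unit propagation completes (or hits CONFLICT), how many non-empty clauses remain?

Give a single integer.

unit clause [1] forces x1=T; simplify:
  satisfied 2 clause(s); 6 remain; assigned so far: [1]
unit clause [-4] forces x4=F; simplify:
  satisfied 2 clause(s); 4 remain; assigned so far: [1, 4]

Answer: 4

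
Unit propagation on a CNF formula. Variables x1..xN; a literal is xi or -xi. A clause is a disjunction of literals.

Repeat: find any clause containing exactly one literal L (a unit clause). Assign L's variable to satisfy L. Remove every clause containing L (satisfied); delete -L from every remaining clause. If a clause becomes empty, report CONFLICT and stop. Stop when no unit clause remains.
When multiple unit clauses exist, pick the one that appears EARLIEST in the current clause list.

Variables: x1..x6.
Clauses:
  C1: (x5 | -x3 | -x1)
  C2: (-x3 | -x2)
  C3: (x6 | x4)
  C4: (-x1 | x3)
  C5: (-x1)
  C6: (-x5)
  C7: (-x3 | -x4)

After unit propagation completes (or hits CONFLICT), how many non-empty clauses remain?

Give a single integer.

Answer: 3

Derivation:
unit clause [-1] forces x1=F; simplify:
  satisfied 3 clause(s); 4 remain; assigned so far: [1]
unit clause [-5] forces x5=F; simplify:
  satisfied 1 clause(s); 3 remain; assigned so far: [1, 5]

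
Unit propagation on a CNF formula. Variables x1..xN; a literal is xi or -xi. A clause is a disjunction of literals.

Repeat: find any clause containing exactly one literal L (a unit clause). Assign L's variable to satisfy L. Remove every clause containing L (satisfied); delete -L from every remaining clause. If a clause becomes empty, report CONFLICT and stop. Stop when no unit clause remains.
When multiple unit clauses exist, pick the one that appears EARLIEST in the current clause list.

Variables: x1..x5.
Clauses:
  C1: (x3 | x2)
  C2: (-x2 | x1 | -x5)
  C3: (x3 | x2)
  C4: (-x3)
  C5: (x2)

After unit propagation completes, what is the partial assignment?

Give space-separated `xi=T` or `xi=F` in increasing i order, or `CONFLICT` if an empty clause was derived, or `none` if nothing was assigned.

unit clause [-3] forces x3=F; simplify:
  drop 3 from [3, 2] -> [2]
  drop 3 from [3, 2] -> [2]
  satisfied 1 clause(s); 4 remain; assigned so far: [3]
unit clause [2] forces x2=T; simplify:
  drop -2 from [-2, 1, -5] -> [1, -5]
  satisfied 3 clause(s); 1 remain; assigned so far: [2, 3]

Answer: x2=T x3=F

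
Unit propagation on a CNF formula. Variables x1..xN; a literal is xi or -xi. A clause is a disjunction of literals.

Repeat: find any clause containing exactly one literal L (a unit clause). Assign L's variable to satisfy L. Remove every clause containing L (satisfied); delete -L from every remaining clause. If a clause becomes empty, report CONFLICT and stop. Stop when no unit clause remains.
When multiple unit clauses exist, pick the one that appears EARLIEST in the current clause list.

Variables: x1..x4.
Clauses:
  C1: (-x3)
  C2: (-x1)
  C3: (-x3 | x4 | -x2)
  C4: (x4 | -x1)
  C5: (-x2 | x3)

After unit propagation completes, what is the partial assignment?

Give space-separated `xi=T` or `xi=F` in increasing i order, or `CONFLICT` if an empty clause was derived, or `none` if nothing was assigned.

unit clause [-3] forces x3=F; simplify:
  drop 3 from [-2, 3] -> [-2]
  satisfied 2 clause(s); 3 remain; assigned so far: [3]
unit clause [-1] forces x1=F; simplify:
  satisfied 2 clause(s); 1 remain; assigned so far: [1, 3]
unit clause [-2] forces x2=F; simplify:
  satisfied 1 clause(s); 0 remain; assigned so far: [1, 2, 3]

Answer: x1=F x2=F x3=F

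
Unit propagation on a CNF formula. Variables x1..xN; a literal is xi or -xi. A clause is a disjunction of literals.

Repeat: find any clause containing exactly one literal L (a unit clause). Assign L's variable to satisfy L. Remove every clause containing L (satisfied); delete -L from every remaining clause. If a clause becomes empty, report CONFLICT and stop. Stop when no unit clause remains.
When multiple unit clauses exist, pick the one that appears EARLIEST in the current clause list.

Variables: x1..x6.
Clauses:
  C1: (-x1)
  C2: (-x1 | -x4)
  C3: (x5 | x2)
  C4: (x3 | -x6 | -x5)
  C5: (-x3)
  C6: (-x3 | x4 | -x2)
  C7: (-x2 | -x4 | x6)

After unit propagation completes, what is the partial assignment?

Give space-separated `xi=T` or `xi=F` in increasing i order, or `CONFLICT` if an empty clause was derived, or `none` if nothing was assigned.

Answer: x1=F x3=F

Derivation:
unit clause [-1] forces x1=F; simplify:
  satisfied 2 clause(s); 5 remain; assigned so far: [1]
unit clause [-3] forces x3=F; simplify:
  drop 3 from [3, -6, -5] -> [-6, -5]
  satisfied 2 clause(s); 3 remain; assigned so far: [1, 3]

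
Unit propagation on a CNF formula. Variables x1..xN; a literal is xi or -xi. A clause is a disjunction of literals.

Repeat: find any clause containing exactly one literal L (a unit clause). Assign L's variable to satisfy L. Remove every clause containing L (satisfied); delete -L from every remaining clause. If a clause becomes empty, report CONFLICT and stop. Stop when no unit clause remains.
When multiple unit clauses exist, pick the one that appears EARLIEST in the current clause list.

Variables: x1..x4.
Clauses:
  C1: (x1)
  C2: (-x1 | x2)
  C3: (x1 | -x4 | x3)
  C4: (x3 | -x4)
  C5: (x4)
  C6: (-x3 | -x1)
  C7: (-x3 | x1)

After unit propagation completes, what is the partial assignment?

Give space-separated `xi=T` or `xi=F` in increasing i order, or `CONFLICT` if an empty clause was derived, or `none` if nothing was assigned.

unit clause [1] forces x1=T; simplify:
  drop -1 from [-1, 2] -> [2]
  drop -1 from [-3, -1] -> [-3]
  satisfied 3 clause(s); 4 remain; assigned so far: [1]
unit clause [2] forces x2=T; simplify:
  satisfied 1 clause(s); 3 remain; assigned so far: [1, 2]
unit clause [4] forces x4=T; simplify:
  drop -4 from [3, -4] -> [3]
  satisfied 1 clause(s); 2 remain; assigned so far: [1, 2, 4]
unit clause [3] forces x3=T; simplify:
  drop -3 from [-3] -> [] (empty!)
  satisfied 1 clause(s); 1 remain; assigned so far: [1, 2, 3, 4]
CONFLICT (empty clause)

Answer: CONFLICT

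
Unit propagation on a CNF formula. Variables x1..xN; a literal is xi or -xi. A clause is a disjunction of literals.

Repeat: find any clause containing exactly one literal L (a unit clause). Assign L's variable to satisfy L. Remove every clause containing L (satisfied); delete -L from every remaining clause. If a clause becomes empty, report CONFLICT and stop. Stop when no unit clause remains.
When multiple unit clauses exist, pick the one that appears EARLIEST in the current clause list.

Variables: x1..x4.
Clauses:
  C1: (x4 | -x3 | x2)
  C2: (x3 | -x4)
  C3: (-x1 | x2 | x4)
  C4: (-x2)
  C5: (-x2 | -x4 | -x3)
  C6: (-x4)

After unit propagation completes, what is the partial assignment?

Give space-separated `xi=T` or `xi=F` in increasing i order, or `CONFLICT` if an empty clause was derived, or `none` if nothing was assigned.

Answer: x1=F x2=F x3=F x4=F

Derivation:
unit clause [-2] forces x2=F; simplify:
  drop 2 from [4, -3, 2] -> [4, -3]
  drop 2 from [-1, 2, 4] -> [-1, 4]
  satisfied 2 clause(s); 4 remain; assigned so far: [2]
unit clause [-4] forces x4=F; simplify:
  drop 4 from [4, -3] -> [-3]
  drop 4 from [-1, 4] -> [-1]
  satisfied 2 clause(s); 2 remain; assigned so far: [2, 4]
unit clause [-3] forces x3=F; simplify:
  satisfied 1 clause(s); 1 remain; assigned so far: [2, 3, 4]
unit clause [-1] forces x1=F; simplify:
  satisfied 1 clause(s); 0 remain; assigned so far: [1, 2, 3, 4]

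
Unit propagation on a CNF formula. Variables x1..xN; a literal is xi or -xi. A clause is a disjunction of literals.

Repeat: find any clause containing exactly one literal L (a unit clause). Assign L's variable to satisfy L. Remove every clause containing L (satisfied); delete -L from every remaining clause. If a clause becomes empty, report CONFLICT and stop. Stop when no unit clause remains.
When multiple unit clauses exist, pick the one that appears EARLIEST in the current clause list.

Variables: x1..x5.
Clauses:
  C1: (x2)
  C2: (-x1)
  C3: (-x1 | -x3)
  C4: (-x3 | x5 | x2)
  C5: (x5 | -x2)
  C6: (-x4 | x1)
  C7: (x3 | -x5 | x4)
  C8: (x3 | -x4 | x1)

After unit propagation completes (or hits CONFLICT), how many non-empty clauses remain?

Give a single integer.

unit clause [2] forces x2=T; simplify:
  drop -2 from [5, -2] -> [5]
  satisfied 2 clause(s); 6 remain; assigned so far: [2]
unit clause [-1] forces x1=F; simplify:
  drop 1 from [-4, 1] -> [-4]
  drop 1 from [3, -4, 1] -> [3, -4]
  satisfied 2 clause(s); 4 remain; assigned so far: [1, 2]
unit clause [5] forces x5=T; simplify:
  drop -5 from [3, -5, 4] -> [3, 4]
  satisfied 1 clause(s); 3 remain; assigned so far: [1, 2, 5]
unit clause [-4] forces x4=F; simplify:
  drop 4 from [3, 4] -> [3]
  satisfied 2 clause(s); 1 remain; assigned so far: [1, 2, 4, 5]
unit clause [3] forces x3=T; simplify:
  satisfied 1 clause(s); 0 remain; assigned so far: [1, 2, 3, 4, 5]

Answer: 0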